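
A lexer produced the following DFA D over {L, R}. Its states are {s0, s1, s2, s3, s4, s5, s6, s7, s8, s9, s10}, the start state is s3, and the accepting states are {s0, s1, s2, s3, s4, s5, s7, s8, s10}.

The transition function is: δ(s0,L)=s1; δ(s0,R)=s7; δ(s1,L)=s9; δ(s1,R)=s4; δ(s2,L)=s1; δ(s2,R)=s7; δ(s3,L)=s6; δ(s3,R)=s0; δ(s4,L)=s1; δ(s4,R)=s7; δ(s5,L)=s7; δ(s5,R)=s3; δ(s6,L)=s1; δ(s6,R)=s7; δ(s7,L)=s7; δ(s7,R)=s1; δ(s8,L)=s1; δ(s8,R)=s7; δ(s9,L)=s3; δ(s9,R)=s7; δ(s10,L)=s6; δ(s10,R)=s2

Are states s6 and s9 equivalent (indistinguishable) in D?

Reachable states from the start: {s0,s1,s3,s4,s6,s7,s9}. Unreachable: {s2,s5,s8,s10} — drop them.
Start with accepting vs non-accepting: {s0,s1,s3,s4,s7} | {s6,s9}.
On input L, block {s0,s1,s3,s4,s7} splits into {s0,s4,s7} and {s1,s3}.
On input L, block {s0,s4,s7} splits into {s0,s4} and {s7}.
No further refinement is possible. Final partition (4 blocks): {s0,s4} | {s6,s9} | {s1,s3} | {s7}.
s6 and s9 lie in the same block of the stable partition, so they are equivalent — no string distinguishes them.

Yes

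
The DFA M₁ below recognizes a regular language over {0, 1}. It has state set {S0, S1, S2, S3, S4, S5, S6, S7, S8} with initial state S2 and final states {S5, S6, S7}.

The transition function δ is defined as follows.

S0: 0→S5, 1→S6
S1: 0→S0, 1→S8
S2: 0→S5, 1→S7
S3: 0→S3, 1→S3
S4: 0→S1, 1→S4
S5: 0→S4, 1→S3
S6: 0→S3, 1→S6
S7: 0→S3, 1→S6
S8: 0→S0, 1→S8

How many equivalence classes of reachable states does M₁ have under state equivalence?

6

Every state is reachable, so we keep all 9.
Start with accepting vs non-accepting: {S5,S6,S7} | {S0,S1,S2,S3,S4,S8}.
Split {S5,S6,S7} by δ(·,1) → {S6,S7} and {S5}.
Refine {S0,S1,S2,S3,S4,S8} on symbol 0: members go to different blocks, giving {S1,S3,S4,S8} and {S0,S2}.
On input 0, block {S1,S3,S4,S8} splits into {S1,S8} and {S3,S4}.
Refine {S3,S4} on symbol 0: members go to different blocks, giving {S3} and {S4}.
No further refinement is possible. Final partition (6 blocks): {S6,S7} | {S1,S8} | {S5} | {S0,S2} | {S3} | {S4}.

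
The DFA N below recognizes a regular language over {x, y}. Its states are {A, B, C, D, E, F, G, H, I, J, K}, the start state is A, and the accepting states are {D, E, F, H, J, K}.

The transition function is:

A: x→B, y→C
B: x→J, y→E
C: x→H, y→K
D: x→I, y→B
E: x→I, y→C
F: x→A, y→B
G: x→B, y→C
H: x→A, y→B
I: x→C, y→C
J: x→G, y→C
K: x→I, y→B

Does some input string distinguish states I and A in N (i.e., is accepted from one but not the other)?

No

States {D,F} cannot be reached from the start state, so discard them.
Initial partition by acceptance: {E,H,J,K} | {A,B,C,G,I}.
On input x, block {A,B,C,G,I} splits into {A,G,I} and {B,C}.
The partition is now stable with 3 blocks: {E,H,J,K} | {A,G,I} | {B,C}.
I and A lie in the same block of the stable partition, so they are equivalent — no string distinguishes them.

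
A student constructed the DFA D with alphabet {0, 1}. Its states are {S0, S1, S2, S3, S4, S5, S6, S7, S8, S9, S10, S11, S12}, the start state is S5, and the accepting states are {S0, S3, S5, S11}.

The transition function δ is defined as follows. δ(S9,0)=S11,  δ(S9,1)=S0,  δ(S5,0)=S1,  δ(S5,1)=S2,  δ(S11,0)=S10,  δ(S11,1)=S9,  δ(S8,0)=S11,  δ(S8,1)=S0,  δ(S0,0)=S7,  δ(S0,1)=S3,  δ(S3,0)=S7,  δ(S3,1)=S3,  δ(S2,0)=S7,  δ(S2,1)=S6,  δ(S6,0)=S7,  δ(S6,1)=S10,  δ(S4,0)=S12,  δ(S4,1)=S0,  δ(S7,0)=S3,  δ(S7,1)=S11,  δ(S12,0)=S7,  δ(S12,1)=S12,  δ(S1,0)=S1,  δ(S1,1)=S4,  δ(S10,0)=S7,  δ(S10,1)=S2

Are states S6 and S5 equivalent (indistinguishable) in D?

First remove the unreachable states {S8}; 12 states remain.
Initial partition by acceptance: {S0,S3,S5,S11} | {S1,S2,S4,S6,S7,S9,S10,S12}.
Split {S0,S3,S5,S11} by δ(·,1) → {S0,S3} and {S5,S11}.
Split {S1,S2,S4,S6,S7,S9,S10,S12} by δ(·,0) → {S1,S2,S4,S6,S10,S12} and {S7} and {S9}.
On input 0, block {S1,S2,S4,S6,S10,S12} splits into {S2,S6,S10,S12} and {S1,S4}.
On input 0, block {S5,S11} splits into {S5} and {S11}.
Split {S1,S4} by δ(·,0) → {S1} and {S4}.
Stable partition: {S0,S3} | {S2,S6,S10,S12} | {S5} | {S7} | {S9} | {S1} | {S11} | {S4} — 8 equivalence classes.
S6 and S5 end up in different blocks, so they are distinguishable. For instance, the string 'ε' is accepted from only S5.

No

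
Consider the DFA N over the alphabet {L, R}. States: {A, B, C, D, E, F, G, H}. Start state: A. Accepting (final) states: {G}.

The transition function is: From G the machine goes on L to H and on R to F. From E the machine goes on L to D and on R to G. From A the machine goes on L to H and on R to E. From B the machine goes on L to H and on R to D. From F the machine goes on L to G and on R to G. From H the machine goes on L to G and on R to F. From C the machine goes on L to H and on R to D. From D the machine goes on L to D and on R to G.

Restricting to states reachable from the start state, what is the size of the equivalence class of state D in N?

2

States {B,C} cannot be reached from the start state, so discard them.
Initial partition by acceptance: {G} | {A,D,E,F,H}.
Split {A,D,E,F,H} by δ(·,L) → {A,D,E} and {F,H}.
Split {A,D,E} by δ(·,L) → {D,E} and {A}.
Split {F,H} by δ(·,R) → {F} and {H}.
No further refinement is possible. Final partition (5 blocks): {G} | {D,E} | {F} | {A} | {H}.
State D belongs to the block {D,E}, which has 2 states.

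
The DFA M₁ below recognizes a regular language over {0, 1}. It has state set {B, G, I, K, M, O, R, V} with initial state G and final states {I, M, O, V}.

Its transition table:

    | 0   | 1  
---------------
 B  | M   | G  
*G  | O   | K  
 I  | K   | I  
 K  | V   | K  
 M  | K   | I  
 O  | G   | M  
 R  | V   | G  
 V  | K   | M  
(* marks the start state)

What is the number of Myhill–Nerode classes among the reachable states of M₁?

2

States {B,R} cannot be reached from the start state, so discard them.
Initial partition by acceptance: {I,M,O,V} | {G,K}.
Stable partition: {I,M,O,V} | {G,K} — 2 equivalence classes.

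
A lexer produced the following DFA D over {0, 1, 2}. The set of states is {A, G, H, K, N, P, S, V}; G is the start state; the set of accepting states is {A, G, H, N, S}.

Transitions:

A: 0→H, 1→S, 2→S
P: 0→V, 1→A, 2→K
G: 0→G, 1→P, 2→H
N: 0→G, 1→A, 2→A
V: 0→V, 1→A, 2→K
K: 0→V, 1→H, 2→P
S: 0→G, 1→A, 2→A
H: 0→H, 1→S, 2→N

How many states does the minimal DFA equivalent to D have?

4

Start with accepting vs non-accepting: {A,G,H,N,S} | {K,P,V}.
Split {A,G,H,N,S} by δ(·,1) → {A,H,N,S} and {G}.
On input 0, block {A,H,N,S} splits into {N,S} and {A,H}.
Stable partition: {N,S} | {K,P,V} | {G} | {A,H} — 4 equivalence classes.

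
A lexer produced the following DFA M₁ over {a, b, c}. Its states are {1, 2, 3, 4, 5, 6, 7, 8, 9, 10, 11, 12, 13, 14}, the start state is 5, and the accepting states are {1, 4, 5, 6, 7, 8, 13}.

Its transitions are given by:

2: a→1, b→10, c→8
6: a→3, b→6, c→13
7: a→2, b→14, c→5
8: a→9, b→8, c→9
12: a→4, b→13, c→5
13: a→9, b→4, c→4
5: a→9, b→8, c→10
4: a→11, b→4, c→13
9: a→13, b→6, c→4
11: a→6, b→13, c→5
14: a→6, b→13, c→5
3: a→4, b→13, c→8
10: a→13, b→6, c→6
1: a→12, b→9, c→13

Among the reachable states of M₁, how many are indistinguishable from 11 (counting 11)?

First remove the unreachable states {1,2,7,12,14}; 9 states remain.
P0 = {4,5,6,8,13} | {3,9,10,11}.
Split {4,5,6,8,13} by δ(·,c) → {4,6,13} and {5,8}.
Split {3,9,10,11} by δ(·,c) → {3,11} and {9,10}.
Refine {4,6,13} on symbol a: members go to different blocks, giving {4,6} and {13}.
No further refinement is possible. Final partition (5 blocks): {4,6} | {3,11} | {5,8} | {9,10} | {13}.
State 11 belongs to the block {3,11}, which has 2 states.

2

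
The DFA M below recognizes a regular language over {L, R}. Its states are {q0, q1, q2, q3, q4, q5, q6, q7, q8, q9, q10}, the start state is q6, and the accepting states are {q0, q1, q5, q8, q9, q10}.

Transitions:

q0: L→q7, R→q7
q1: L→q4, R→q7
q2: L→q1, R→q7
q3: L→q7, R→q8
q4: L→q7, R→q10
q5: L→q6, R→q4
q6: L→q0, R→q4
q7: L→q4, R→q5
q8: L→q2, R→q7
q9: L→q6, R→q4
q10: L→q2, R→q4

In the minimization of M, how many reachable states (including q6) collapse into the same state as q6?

2

Reachable states from the start: {q0,q1,q2,q4,q5,q6,q7,q10}. Unreachable: {q3,q8,q9} — drop them.
P0 = {q0,q1,q5,q10} | {q2,q4,q6,q7}.
Split {q2,q4,q6,q7} by δ(·,L) → {q2,q6} and {q4,q7}.
Refine {q0,q1,q5,q10} on symbol L: members go to different blocks, giving {q0,q1} and {q5,q10}.
No further refinement is possible. Final partition (4 blocks): {q0,q1} | {q2,q6} | {q4,q7} | {q5,q10}.
State q6 belongs to the block {q2,q6}, which has 2 states.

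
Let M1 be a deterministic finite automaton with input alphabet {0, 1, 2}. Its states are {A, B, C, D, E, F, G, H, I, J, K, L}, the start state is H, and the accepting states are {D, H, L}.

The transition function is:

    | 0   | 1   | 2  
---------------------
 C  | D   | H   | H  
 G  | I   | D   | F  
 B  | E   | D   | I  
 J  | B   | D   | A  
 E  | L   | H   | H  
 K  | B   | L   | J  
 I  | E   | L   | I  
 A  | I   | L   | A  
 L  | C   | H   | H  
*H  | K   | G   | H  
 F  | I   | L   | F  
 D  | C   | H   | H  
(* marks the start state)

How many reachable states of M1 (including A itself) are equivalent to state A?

5

P0 = {D,H,L} | {A,B,C,E,F,G,I,J,K}.
Split {D,H,L} by δ(·,1) → {D,L} and {H}.
Split {A,B,C,E,F,G,I,J,K} by δ(·,0) → {A,B,F,G,I,J,K} and {C,E}.
Split {A,B,F,G,I,J,K} by δ(·,0) → {A,F,G,J,K} and {B,I}.
No further refinement is possible. Final partition (5 blocks): {D,L} | {A,F,G,J,K} | {H} | {C,E} | {B,I}.
State A belongs to the block {A,F,G,J,K}, which has 5 states.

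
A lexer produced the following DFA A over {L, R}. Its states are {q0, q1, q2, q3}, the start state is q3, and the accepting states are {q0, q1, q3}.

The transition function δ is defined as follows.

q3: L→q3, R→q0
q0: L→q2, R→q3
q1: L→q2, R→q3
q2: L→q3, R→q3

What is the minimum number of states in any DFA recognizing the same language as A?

States {q1} cannot be reached from the start state, so discard them.
Start with accepting vs non-accepting: {q0,q3} | {q2}.
On input L, block {q0,q3} splits into {q0} and {q3}.
No further refinement is possible. Final partition (3 blocks): {q0} | {q2} | {q3}.

3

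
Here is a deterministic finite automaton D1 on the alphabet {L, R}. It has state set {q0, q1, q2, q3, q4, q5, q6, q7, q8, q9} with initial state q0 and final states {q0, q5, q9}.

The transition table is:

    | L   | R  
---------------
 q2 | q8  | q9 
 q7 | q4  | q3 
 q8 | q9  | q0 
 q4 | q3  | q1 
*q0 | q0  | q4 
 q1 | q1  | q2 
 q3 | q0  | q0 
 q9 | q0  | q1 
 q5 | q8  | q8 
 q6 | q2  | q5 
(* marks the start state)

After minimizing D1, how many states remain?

States {q5,q6,q7} cannot be reached from the start state, so discard them.
Start with accepting vs non-accepting: {q0,q9} | {q1,q2,q3,q4,q8}.
Split {q1,q2,q3,q4,q8} by δ(·,L) → {q1,q2,q4} and {q3,q8}.
Refine {q1,q2,q4} on symbol L: members go to different blocks, giving {q2,q4} and {q1}.
On input R, block {q0,q9} splits into {q0} and {q9}.
On input R, block {q2,q4} splits into {q2} and {q4}.
Split {q3,q8} by δ(·,L) → {q3} and {q8}.
Stable partition: {q0} | {q2} | {q3} | {q1} | {q9} | {q4} | {q8} — 7 equivalence classes.

7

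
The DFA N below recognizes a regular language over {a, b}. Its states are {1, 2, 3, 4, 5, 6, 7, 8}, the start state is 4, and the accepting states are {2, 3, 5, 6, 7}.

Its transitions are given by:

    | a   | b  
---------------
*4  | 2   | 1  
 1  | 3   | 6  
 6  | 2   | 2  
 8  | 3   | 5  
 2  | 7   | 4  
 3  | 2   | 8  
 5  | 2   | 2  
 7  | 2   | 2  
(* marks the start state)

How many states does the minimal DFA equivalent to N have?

5

Every state is reachable, so we keep all 8.
P0 = {2,3,5,6,7} | {1,4,8}.
Split {2,3,5,6,7} by δ(·,b) → {5,6,7} and {2,3}.
On input b, block {1,4,8} splits into {1,8} and {4}.
Refine {2,3} on symbol a: members go to different blocks, giving {2} and {3}.
No further refinement is possible. Final partition (5 blocks): {5,6,7} | {1,8} | {2} | {4} | {3}.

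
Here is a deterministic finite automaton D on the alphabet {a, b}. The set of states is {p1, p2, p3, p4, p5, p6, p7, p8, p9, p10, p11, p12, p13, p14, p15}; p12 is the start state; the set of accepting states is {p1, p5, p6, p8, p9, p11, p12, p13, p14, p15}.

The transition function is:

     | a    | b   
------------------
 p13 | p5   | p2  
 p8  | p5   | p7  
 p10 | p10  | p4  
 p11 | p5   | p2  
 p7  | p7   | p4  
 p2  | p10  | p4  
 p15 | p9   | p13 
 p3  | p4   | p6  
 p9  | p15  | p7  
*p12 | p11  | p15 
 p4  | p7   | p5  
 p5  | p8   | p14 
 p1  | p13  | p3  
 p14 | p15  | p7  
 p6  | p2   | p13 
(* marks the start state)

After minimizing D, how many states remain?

Reachable states from the start: {p2,p4,p5,p7,p8,p9,p10,p11,p12,p13,p14,p15}. Unreachable: {p1,p3,p6} — drop them.
Initial partition by acceptance: {p5,p8,p9,p11,p12,p13,p14,p15} | {p2,p4,p7,p10}.
Refine {p5,p8,p9,p11,p12,p13,p14,p15} on symbol b: members go to different blocks, giving {p8,p9,p11,p13,p14} and {p5,p12,p15}.
Refine {p2,p4,p7,p10} on symbol b: members go to different blocks, giving {p2,p7,p10} and {p4}.
Refine {p5,p12,p15} on symbol b: members go to different blocks, giving {p5,p15} and {p12}.
Stable partition: {p8,p9,p11,p13,p14} | {p2,p7,p10} | {p5,p15} | {p4} | {p12} — 5 equivalence classes.

5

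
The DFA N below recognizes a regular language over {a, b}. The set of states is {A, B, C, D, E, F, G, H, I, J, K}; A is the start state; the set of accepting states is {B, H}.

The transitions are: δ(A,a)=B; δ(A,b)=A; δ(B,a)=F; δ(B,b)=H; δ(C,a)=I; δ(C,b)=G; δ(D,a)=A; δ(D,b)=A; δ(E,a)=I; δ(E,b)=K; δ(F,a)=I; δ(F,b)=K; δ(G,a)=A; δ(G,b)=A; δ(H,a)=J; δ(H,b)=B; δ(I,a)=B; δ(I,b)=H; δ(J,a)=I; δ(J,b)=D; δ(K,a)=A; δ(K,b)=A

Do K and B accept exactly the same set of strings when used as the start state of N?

No

States {C,E,G} cannot be reached from the start state, so discard them.
Start with accepting vs non-accepting: {B,H} | {A,D,F,I,J,K}.
On input a, block {A,D,F,I,J,K} splits into {D,F,J,K} and {A,I}.
On input b, block {D,F,J,K} splits into {D,K} and {F,J}.
Split {A,I} by δ(·,b) → {A} and {I}.
The partition is now stable with 5 blocks: {B,H} | {D,K} | {A} | {F,J} | {I}.
K and B end up in different blocks, so they are distinguishable. For instance, the string 'ε' is accepted from only B.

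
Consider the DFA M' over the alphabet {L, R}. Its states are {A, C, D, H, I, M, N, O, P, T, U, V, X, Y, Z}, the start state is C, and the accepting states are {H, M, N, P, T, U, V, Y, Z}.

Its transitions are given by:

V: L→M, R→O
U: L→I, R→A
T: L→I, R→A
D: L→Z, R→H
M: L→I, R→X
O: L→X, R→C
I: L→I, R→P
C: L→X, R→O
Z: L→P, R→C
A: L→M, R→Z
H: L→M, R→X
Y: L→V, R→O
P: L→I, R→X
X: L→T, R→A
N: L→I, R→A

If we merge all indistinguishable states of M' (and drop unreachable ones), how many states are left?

7

States {D,H,N,U,V,Y} cannot be reached from the start state, so discard them.
Initial partition by acceptance: {M,P,T,Z} | {A,C,I,O,X}.
On input L, block {M,P,T,Z} splits into {M,P,T} and {Z}.
On input L, block {A,C,I,O,X} splits into {C,I,O} and {A,X}.
On input L, block {C,I,O} splits into {C,O} and {I}.
On input R, block {A,X} splits into {X} and {A}.
On input R, block {M,P,T} splits into {M,P} and {T}.
No further refinement is possible. Final partition (7 blocks): {M,P} | {C,O} | {Z} | {X} | {I} | {A} | {T}.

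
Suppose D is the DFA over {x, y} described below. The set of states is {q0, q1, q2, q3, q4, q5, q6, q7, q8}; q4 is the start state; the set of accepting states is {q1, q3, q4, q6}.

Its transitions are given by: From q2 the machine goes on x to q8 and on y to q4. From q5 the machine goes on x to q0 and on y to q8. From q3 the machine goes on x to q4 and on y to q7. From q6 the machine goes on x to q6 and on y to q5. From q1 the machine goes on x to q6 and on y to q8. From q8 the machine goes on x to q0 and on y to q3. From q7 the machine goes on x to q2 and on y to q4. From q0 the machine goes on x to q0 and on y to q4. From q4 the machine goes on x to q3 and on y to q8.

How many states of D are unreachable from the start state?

3

BFS from q4 reaches {q0, q2, q3, q4, q7, q8}; the 3 state(s) q1, q5, q6 are never visited.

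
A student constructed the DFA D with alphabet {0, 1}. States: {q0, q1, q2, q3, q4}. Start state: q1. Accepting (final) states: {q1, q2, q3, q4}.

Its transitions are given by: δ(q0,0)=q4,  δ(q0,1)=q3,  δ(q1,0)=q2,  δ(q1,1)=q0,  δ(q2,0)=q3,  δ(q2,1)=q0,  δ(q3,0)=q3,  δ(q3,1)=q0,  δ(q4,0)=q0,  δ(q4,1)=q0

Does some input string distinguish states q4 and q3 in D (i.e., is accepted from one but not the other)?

P0 = {q1,q2,q3,q4} | {q0}.
On input 0, block {q1,q2,q3,q4} splits into {q1,q2,q3} and {q4}.
Stable partition: {q1,q2,q3} | {q0} | {q4} — 3 equivalence classes.
q4 and q3 end up in different blocks, so they are distinguishable. For instance, the string '0' is accepted from only q3.

Yes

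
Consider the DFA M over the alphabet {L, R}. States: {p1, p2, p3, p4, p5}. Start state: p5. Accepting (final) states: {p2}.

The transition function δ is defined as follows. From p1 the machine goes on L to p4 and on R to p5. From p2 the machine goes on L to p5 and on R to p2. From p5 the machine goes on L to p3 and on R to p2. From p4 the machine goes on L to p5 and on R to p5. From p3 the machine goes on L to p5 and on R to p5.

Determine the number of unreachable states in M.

2

No path from p5 leads to p1, p4; the other 3 states are all reachable.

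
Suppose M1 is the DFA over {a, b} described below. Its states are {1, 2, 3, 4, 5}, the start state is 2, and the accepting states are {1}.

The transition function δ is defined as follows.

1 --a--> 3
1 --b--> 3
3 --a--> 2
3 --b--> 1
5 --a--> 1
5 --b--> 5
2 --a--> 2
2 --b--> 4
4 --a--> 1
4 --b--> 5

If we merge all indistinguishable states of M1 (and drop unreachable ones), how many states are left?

4

Every state is reachable, so we keep all 5.
Initial partition by acceptance: {1} | {2,3,4,5}.
Refine {2,3,4,5} on symbol a: members go to different blocks, giving {2,3} and {4,5}.
Split {2,3} by δ(·,b) → {2} and {3}.
The partition is now stable with 4 blocks: {1} | {2} | {4,5} | {3}.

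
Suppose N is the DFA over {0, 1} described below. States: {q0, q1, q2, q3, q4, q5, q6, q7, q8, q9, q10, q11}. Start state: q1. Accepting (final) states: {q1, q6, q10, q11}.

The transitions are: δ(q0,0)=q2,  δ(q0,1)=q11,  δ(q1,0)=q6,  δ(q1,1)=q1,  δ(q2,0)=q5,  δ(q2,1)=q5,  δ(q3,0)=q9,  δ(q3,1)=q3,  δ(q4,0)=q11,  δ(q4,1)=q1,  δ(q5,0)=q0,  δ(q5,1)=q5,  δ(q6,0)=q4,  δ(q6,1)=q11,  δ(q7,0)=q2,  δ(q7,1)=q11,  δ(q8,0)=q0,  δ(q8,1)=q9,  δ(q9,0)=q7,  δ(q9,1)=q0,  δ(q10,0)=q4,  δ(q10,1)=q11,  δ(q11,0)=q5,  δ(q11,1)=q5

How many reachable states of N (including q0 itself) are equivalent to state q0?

Reachable states from the start: {q0,q1,q2,q4,q5,q6,q11}. Unreachable: {q3,q7,q8,q9,q10} — drop them.
P0 = {q1,q6,q11} | {q0,q2,q4,q5}.
On input 0, block {q1,q6,q11} splits into {q6,q11} and {q1}.
Refine {q6,q11} on symbol 1: members go to different blocks, giving {q6} and {q11}.
On input 0, block {q0,q2,q4,q5} splits into {q0,q2,q5} and {q4}.
On input 1, block {q0,q2,q5} splits into {q2,q5} and {q0}.
Refine {q2,q5} on symbol 0: members go to different blocks, giving {q2} and {q5}.
Stable partition: {q6} | {q2} | {q1} | {q11} | {q4} | {q0} | {q5} — 7 equivalence classes.
State q0 belongs to the block {q0}, which has 1 states.

1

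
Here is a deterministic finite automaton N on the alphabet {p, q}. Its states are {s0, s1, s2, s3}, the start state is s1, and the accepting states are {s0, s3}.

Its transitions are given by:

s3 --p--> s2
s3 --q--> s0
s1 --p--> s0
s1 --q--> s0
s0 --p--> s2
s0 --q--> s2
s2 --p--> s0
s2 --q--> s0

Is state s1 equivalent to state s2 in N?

Yes

Reachable states from the start: {s0,s1,s2}. Unreachable: {s3} — drop them.
Initial partition by acceptance: {s0} | {s1,s2}.
No further refinement is possible. Final partition (2 blocks): {s0} | {s1,s2}.
s1 and s2 lie in the same block of the stable partition, so they are equivalent — no string distinguishes them.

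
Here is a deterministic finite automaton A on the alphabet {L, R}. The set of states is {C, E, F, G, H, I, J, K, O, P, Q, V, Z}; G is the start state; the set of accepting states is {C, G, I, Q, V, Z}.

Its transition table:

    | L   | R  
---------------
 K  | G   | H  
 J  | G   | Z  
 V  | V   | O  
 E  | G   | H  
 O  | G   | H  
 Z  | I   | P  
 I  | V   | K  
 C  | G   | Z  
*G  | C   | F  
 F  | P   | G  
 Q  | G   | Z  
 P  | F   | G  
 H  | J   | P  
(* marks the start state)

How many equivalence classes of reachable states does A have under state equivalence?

8

Reachable states from the start: {C,F,G,H,I,J,K,O,P,V,Z}. Unreachable: {E,Q} — drop them.
Initial partition by acceptance: {C,G,I,V,Z} | {F,H,J,K,O,P}.
On input R, block {C,G,I,V,Z} splits into {G,I,V,Z} and {C}.
Refine {G,I,V,Z} on symbol L: members go to different blocks, giving {I,V,Z} and {G}.
On input L, block {F,H,J,K,O,P} splits into {J,K,O} and {F,H,P}.
On input R, block {I,V,Z} splits into {I,V} and {Z}.
Split {J,K,O} by δ(·,R) → {K,O} and {J}.
Split {F,H,P} by δ(·,L) → {F,P} and {H}.
No further refinement is possible. Final partition (8 blocks): {I,V} | {K,O} | {C} | {G} | {F,P} | {Z} | {J} | {H}.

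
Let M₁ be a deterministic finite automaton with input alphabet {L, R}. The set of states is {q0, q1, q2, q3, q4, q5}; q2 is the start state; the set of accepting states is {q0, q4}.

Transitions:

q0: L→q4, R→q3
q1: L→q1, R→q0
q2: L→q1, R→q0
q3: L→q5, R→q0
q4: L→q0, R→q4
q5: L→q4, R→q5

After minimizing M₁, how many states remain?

5

All states are reachable from the start state.
Initial partition by acceptance: {q0,q4} | {q1,q2,q3,q5}.
Split {q0,q4} by δ(·,R) → {q0} and {q4}.
Split {q1,q2,q3,q5} by δ(·,L) → {q1,q2,q3} and {q5}.
On input L, block {q1,q2,q3} splits into {q1,q2} and {q3}.
Stable partition: {q0} | {q1,q2} | {q4} | {q5} | {q3} — 5 equivalence classes.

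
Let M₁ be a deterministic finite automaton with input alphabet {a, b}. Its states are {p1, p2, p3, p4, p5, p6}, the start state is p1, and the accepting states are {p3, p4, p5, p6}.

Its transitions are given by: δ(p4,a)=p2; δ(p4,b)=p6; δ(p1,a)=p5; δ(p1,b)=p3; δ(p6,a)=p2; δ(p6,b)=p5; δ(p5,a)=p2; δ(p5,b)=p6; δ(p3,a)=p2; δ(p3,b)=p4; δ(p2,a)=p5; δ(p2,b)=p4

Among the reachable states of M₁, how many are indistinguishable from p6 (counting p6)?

4

Every state is reachable, so we keep all 6.
Initial partition by acceptance: {p3,p4,p5,p6} | {p1,p2}.
No further refinement is possible. Final partition (2 blocks): {p3,p4,p5,p6} | {p1,p2}.
State p6 belongs to the block {p3,p4,p5,p6}, which has 4 states.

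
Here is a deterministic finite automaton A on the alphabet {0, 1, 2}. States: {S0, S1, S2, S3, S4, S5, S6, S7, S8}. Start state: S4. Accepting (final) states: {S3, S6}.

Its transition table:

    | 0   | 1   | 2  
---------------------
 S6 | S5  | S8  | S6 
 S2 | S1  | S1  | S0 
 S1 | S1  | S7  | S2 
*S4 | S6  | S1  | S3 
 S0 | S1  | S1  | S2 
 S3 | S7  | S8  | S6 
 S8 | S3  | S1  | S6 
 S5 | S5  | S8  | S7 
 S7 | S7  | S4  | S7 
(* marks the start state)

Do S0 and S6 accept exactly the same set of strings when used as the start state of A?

P0 = {S3,S6} | {S0,S1,S2,S4,S5,S7,S8}.
On input 0, block {S0,S1,S2,S4,S5,S7,S8} splits into {S0,S1,S2,S5,S7} and {S4,S8}.
Refine {S0,S1,S2,S5,S7} on symbol 1: members go to different blocks, giving {S0,S1,S2} and {S5,S7}.
Split {S0,S1,S2} by δ(·,1) → {S0,S2} and {S1}.
The partition is now stable with 5 blocks: {S3,S6} | {S0,S2} | {S4,S8} | {S5,S7} | {S1}.
S0 and S6 end up in different blocks, so they are distinguishable. For instance, the string 'ε' is accepted from only S6.

No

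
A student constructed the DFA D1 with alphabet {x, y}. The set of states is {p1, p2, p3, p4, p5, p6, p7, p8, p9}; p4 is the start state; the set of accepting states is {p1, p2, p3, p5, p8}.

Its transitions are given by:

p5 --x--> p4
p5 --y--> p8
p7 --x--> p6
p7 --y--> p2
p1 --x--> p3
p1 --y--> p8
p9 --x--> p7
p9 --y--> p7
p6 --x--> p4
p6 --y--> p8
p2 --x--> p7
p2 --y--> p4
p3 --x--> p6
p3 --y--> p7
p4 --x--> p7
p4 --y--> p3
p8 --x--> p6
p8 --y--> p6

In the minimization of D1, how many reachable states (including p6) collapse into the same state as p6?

3

States {p1,p5,p9} cannot be reached from the start state, so discard them.
P0 = {p2,p3,p8} | {p4,p6,p7}.
No further refinement is possible. Final partition (2 blocks): {p2,p3,p8} | {p4,p6,p7}.
The equivalence class containing p6 is {p4,p6,p7}, of size 3.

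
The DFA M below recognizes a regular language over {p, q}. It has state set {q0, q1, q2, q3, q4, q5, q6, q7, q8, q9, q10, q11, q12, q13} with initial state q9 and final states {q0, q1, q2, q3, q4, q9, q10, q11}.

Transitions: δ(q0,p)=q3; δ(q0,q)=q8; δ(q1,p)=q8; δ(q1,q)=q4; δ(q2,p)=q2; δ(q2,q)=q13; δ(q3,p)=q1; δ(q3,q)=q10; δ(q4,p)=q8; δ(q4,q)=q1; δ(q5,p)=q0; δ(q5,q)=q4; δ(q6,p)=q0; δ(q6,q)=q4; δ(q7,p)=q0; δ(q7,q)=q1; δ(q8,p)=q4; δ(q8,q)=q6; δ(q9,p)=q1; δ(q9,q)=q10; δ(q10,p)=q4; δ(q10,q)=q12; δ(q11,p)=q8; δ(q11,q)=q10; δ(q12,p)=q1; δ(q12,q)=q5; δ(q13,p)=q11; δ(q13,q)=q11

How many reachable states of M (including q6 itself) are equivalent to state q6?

2

First remove the unreachable states {q2,q7,q11,q13}; 10 states remain.
Initial partition by acceptance: {q0,q1,q3,q4,q9,q10} | {q5,q6,q8,q12}.
Refine {q0,q1,q3,q4,q9,q10} on symbol p: members go to different blocks, giving {q0,q3,q9,q10} and {q1,q4}.
Split {q0,q3,q9,q10} by δ(·,p) → {q3,q9,q10} and {q0}.
Split {q3,q9,q10} by δ(·,q) → {q3,q9} and {q10}.
On input p, block {q5,q6,q8,q12} splits into {q5,q6} and {q8,q12}.
Stable partition: {q3,q9} | {q5,q6} | {q1,q4} | {q0} | {q10} | {q8,q12} — 6 equivalence classes.
State q6 belongs to the block {q5,q6}, which has 2 states.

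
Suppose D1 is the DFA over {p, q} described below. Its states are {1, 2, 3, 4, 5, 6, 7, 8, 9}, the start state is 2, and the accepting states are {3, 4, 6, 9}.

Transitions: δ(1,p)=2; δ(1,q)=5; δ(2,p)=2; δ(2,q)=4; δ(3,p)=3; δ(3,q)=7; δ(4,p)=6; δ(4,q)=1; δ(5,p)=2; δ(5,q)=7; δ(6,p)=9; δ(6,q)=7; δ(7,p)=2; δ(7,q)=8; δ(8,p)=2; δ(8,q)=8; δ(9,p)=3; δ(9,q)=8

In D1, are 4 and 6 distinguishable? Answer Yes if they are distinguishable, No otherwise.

No

Initial partition by acceptance: {3,4,6,9} | {1,2,5,7,8}.
Split {1,2,5,7,8} by δ(·,q) → {1,5,7,8} and {2}.
The partition is now stable with 3 blocks: {3,4,6,9} | {1,5,7,8} | {2}.
4 and 6 lie in the same block of the stable partition, so they are equivalent — no string distinguishes them.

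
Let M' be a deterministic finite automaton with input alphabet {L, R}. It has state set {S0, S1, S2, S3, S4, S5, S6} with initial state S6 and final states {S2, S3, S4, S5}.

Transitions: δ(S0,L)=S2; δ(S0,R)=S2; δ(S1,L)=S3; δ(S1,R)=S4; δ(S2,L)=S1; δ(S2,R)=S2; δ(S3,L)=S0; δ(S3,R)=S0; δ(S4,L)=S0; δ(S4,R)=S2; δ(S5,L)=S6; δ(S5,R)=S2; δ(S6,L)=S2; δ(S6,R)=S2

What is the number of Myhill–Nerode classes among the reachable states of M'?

5

States {S5} cannot be reached from the start state, so discard them.
Initial partition by acceptance: {S2,S3,S4} | {S0,S1,S6}.
Refine {S2,S3,S4} on symbol R: members go to different blocks, giving {S2,S4} and {S3}.
Refine {S0,S1,S6} on symbol L: members go to different blocks, giving {S0,S6} and {S1}.
Split {S2,S4} by δ(·,L) → {S2} and {S4}.
No further refinement is possible. Final partition (5 blocks): {S2} | {S0,S6} | {S3} | {S1} | {S4}.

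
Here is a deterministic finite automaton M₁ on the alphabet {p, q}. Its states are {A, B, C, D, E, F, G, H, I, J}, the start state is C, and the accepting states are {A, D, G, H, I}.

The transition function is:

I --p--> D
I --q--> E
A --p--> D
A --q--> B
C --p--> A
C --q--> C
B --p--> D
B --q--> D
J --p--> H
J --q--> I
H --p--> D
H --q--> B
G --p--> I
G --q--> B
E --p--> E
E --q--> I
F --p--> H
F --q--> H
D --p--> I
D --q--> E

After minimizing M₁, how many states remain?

States {F,G,H,J} cannot be reached from the start state, so discard them.
P0 = {A,D,I} | {B,C,E}.
Split {B,C,E} by δ(·,p) → {B,C} and {E}.
On input q, block {A,D,I} splits into {D,I} and {A}.
Split {B,C} by δ(·,p) → {B} and {C}.
Stable partition: {D,I} | {B} | {E} | {A} | {C} — 5 equivalence classes.

5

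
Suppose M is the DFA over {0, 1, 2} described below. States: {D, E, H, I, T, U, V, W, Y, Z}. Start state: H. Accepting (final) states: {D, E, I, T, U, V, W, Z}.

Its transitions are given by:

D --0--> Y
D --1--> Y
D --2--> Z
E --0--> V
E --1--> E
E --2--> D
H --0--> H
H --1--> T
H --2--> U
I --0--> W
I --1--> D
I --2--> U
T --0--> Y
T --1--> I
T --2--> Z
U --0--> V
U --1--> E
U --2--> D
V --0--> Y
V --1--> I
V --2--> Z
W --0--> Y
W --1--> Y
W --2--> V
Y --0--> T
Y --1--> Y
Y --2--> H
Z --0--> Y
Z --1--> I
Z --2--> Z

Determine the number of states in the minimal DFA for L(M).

6

Every state is reachable, so we keep all 10.
P0 = {D,E,I,T,U,V,W,Z} | {H,Y}.
Refine {D,E,I,T,U,V,W,Z} on symbol 0: members go to different blocks, giving {D,T,V,W,Z} and {E,I,U}.
Refine {D,T,V,W,Z} on symbol 1: members go to different blocks, giving {T,V,Z} and {D,W}.
Refine {H,Y} on symbol 0: members go to different blocks, giving {H} and {Y}.
On input 0, block {E,I,U} splits into {E,U} and {I}.
No further refinement is possible. Final partition (6 blocks): {T,V,Z} | {H} | {E,U} | {D,W} | {Y} | {I}.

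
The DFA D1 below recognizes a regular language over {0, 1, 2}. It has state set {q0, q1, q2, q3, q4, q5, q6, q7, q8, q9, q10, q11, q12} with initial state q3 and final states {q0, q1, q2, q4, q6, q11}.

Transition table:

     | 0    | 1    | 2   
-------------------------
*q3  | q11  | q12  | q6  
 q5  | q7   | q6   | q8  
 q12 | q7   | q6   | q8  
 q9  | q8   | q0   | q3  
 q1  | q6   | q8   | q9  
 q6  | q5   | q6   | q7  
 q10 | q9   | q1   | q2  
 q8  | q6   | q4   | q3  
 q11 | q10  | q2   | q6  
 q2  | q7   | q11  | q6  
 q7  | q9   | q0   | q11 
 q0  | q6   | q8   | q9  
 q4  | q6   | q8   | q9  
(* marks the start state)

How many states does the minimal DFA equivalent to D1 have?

All states are reachable from the start state.
Initial partition by acceptance: {q0,q1,q2,q4,q6,q11} | {q3,q5,q7,q8,q9,q10,q12}.
Split {q0,q1,q2,q4,q6,q11} by δ(·,0) → {q0,q1,q4} and {q2,q6,q11}.
Refine {q3,q5,q7,q8,q9,q10,q12} on symbol 0: members go to different blocks, giving {q5,q7,q9,q10,q12} and {q3,q8}.
Refine {q5,q7,q9,q10,q12} on symbol 0: members go to different blocks, giving {q5,q7,q10,q12} and {q9}.
Split {q5,q7,q10,q12} by δ(·,0) → {q5,q12} and {q7,q10}.
Refine {q2,q6,q11} on symbol 0: members go to different blocks, giving {q2,q11} and {q6}.
Split {q3,q8} by δ(·,0) → {q3} and {q8}.
Stable partition: {q0,q1,q4} | {q5,q12} | {q2,q11} | {q3} | {q9} | {q7,q10} | {q6} | {q8} — 8 equivalence classes.

8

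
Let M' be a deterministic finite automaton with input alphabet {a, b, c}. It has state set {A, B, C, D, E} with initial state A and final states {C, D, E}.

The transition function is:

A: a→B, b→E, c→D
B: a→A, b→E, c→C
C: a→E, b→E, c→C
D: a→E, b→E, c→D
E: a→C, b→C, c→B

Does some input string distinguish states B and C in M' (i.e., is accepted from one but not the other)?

Yes

Every state is reachable, so we keep all 5.
Start with accepting vs non-accepting: {C,D,E} | {A,B}.
Split {C,D,E} by δ(·,c) → {C,D} and {E}.
No further refinement is possible. Final partition (3 blocks): {C,D} | {A,B} | {E}.
B and C end up in different blocks, so they are distinguishable. For instance, the string 'ε' is accepted from only C.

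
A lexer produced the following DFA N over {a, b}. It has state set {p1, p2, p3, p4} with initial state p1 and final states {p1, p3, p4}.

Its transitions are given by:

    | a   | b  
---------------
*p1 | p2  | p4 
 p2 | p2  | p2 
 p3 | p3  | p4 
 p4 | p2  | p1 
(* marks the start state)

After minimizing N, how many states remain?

2

Reachable states from the start: {p1,p2,p4}. Unreachable: {p3} — drop them.
P0 = {p1,p4} | {p2}.
The partition is now stable with 2 blocks: {p1,p4} | {p2}.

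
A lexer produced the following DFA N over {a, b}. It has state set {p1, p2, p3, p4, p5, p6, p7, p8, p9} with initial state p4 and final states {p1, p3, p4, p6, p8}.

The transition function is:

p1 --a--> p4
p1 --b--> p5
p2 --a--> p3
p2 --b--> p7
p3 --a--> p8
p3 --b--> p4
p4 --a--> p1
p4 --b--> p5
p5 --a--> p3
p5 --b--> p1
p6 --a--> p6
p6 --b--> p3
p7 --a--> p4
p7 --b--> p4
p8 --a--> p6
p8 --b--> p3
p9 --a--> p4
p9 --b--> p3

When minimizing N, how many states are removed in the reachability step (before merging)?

3

BFS from p4 reaches {p1, p3, p4, p5, p6, p8}; the 3 state(s) p2, p7, p9 are never visited.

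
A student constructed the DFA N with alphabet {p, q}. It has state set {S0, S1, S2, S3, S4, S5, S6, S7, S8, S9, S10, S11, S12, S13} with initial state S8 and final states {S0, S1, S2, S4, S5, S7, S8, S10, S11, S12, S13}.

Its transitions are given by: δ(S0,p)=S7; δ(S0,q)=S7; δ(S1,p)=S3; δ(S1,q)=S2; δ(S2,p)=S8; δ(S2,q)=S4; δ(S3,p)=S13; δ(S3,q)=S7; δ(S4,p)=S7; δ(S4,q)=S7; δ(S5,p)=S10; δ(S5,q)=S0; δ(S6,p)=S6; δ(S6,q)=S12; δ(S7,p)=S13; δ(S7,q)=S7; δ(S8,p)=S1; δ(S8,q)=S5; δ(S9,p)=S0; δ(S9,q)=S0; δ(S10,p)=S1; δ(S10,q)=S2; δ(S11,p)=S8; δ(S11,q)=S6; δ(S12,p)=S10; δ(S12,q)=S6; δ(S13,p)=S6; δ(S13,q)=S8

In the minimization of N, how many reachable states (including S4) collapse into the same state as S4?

2

First remove the unreachable states {S9,S11}; 12 states remain.
Start with accepting vs non-accepting: {S0,S1,S2,S4,S5,S7,S8,S10,S12,S13} | {S3,S6}.
Split {S0,S1,S2,S4,S5,S7,S8,S10,S12,S13} by δ(·,p) → {S0,S2,S4,S5,S7,S8,S10,S12} and {S1,S13}.
Refine {S0,S2,S4,S5,S7,S8,S10,S12} on symbol p: members go to different blocks, giving {S0,S2,S4,S5,S12} and {S7,S8,S10}.
Refine {S0,S2,S4,S5,S12} on symbol q: members go to different blocks, giving {S0,S4} and {S2,S5} and {S12}.
On input p, block {S3,S6} splits into {S3} and {S6}.
Refine {S1,S13} on symbol p: members go to different blocks, giving {S1} and {S13}.
On input p, block {S7,S8,S10} splits into {S8,S10} and {S7}.
Stable partition: {S0,S4} | {S3} | {S1} | {S8,S10} | {S2,S5} | {S12} | {S6} | {S13} | {S7} — 9 equivalence classes.
The equivalence class containing S4 is {S0,S4}, of size 2.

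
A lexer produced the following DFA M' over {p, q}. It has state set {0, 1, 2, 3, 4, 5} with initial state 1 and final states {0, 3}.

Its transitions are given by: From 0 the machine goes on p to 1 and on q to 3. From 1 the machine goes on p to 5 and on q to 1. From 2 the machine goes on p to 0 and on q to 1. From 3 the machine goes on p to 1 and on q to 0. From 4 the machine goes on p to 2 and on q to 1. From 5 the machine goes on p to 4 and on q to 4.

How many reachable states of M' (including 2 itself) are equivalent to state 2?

1

Start with accepting vs non-accepting: {0,3} | {1,2,4,5}.
Refine {1,2,4,5} on symbol p: members go to different blocks, giving {1,4,5} and {2}.
Split {1,4,5} by δ(·,p) → {1,5} and {4}.
Refine {1,5} on symbol p: members go to different blocks, giving {1} and {5}.
The partition is now stable with 5 blocks: {0,3} | {1} | {2} | {4} | {5}.
State 2 belongs to the block {2}, which has 1 states.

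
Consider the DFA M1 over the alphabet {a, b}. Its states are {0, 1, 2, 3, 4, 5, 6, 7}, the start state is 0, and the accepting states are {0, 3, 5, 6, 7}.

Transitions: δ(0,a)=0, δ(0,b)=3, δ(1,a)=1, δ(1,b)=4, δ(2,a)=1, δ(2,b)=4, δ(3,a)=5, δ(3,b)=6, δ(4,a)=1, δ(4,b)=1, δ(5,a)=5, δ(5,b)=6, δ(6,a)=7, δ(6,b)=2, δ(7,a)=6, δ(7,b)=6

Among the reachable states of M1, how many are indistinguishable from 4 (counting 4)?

3

Initial partition by acceptance: {0,3,5,6,7} | {1,2,4}.
Split {0,3,5,6,7} by δ(·,b) → {0,3,5,7} and {6}.
Refine {0,3,5,7} on symbol a: members go to different blocks, giving {0,3,5} and {7}.
Split {0,3,5} by δ(·,b) → {3,5} and {0}.
Stable partition: {3,5} | {1,2,4} | {6} | {7} | {0} — 5 equivalence classes.
The equivalence class containing 4 is {1,2,4}, of size 3.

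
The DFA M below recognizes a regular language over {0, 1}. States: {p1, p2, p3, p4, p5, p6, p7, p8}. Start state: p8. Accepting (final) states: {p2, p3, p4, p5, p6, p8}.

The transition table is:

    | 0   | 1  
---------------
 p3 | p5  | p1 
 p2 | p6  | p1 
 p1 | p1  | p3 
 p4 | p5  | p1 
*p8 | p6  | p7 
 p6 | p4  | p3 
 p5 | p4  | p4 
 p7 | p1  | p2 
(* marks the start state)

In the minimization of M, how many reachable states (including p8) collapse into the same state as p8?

4

All states are reachable from the start state.
Start with accepting vs non-accepting: {p2,p3,p4,p5,p6,p8} | {p1,p7}.
Refine {p2,p3,p4,p5,p6,p8} on symbol 1: members go to different blocks, giving {p2,p3,p4,p8} and {p5,p6}.
Stable partition: {p2,p3,p4,p8} | {p1,p7} | {p5,p6} — 3 equivalence classes.
State p8 belongs to the block {p2,p3,p4,p8}, which has 4 states.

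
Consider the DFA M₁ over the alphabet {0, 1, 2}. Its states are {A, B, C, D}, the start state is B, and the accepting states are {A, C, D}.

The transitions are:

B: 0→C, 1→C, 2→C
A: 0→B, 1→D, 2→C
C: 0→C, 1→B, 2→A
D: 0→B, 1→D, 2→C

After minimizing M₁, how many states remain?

Initial partition by acceptance: {A,C,D} | {B}.
Refine {A,C,D} on symbol 0: members go to different blocks, giving {A,D} and {C}.
No further refinement is possible. Final partition (3 blocks): {A,D} | {B} | {C}.

3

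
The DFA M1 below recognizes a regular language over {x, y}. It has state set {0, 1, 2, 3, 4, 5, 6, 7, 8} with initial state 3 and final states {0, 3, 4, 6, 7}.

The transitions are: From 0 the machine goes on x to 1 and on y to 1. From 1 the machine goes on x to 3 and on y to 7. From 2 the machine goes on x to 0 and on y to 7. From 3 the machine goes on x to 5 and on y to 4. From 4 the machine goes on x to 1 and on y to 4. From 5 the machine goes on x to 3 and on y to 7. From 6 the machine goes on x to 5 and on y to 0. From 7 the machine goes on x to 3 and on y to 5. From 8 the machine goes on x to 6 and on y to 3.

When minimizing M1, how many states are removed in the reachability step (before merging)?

BFS from 3 reaches {1, 3, 4, 5, 7}; the 4 state(s) 0, 2, 6, 8 are never visited.

4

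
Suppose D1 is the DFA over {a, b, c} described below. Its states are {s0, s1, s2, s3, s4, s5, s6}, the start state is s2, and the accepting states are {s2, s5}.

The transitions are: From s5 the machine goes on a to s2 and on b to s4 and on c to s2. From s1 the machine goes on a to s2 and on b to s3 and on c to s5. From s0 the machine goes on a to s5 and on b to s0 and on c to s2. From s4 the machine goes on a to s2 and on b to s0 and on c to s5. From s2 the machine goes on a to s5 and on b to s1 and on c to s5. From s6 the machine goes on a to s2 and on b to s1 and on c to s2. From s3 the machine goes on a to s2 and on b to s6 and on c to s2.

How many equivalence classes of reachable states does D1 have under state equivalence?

All states are reachable from the start state.
Start with accepting vs non-accepting: {s2,s5} | {s0,s1,s3,s4,s6}.
No further refinement is possible. Final partition (2 blocks): {s2,s5} | {s0,s1,s3,s4,s6}.

2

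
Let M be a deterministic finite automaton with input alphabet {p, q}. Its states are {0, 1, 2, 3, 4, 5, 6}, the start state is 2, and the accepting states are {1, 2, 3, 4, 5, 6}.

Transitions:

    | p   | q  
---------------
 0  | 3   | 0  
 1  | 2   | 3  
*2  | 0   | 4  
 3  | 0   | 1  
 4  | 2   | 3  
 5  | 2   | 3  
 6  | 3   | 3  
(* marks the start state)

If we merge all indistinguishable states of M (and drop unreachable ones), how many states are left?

Reachable states from the start: {0,1,2,3,4}. Unreachable: {5,6} — drop them.
Initial partition by acceptance: {1,2,3,4} | {0}.
On input p, block {1,2,3,4} splits into {1,4} and {2,3}.
The partition is now stable with 3 blocks: {1,4} | {0} | {2,3}.

3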